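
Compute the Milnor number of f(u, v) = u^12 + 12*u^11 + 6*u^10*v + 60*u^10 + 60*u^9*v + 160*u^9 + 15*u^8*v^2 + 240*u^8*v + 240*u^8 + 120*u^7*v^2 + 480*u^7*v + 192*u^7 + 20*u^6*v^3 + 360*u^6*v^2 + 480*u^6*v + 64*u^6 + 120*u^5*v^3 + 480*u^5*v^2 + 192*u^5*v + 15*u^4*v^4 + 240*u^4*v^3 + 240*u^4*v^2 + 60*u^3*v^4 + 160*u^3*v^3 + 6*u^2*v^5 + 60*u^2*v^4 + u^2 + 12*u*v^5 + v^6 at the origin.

The Hessian of f at 0 has rank 1. Corank 1: A-series; mu = 5 gives A_5.

5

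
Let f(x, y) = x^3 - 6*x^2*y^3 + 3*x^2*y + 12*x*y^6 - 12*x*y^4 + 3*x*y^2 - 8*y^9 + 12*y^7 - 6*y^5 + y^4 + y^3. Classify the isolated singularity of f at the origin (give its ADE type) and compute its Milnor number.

The Hessian of f at 0 has rank 0. Corank 2; j^3 = (x + y)^3 is a perfect cube, so E-series; the 4-jet and mu = 6 give E_6.

Type E_{6}, Milnor number mu = 6.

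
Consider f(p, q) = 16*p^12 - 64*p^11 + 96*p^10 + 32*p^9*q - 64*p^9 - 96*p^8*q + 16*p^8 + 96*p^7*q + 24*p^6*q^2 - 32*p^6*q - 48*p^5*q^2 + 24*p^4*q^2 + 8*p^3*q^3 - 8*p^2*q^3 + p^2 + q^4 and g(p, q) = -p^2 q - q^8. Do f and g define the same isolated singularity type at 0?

No.

The Hessian of f at 0 is [[2, 0], [0, 0]] with rank 1, so corank 1. A Groebner basis of the Jacobian ideal J(f) in C{p,q} is {q^3, p}; counting standard monomials gives mu = 3. Corank 1: A-series; mu = 3 gives A_3. The Hessian of g at 0 is [[0, 0], [0, 0]] with rank 0, so corank 2. A Groebner basis of the Jacobian ideal J(g) in C{p,q} is {p^2/8 + q^7, p^3, p*q}; counting standard monomials gives mu = 9. Corank 2; j^3 = -p^2*q has shape L^2 M (L != M), so D-series; mu = 9 gives D_9. f is A_3 but g is D_9, hence not right-equivalent.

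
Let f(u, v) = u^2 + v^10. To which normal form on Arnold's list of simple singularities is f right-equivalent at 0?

A9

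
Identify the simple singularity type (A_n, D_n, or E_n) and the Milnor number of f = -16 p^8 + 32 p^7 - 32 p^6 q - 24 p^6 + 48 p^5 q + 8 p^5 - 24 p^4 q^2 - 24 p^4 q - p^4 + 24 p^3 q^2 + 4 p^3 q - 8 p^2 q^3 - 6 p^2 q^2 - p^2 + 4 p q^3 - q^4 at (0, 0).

Type A_3, Milnor number mu = 3.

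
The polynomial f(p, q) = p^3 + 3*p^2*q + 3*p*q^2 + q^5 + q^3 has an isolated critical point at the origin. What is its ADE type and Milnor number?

The Hessian of f at 0 has rank 0. Corank 2; j^3 = (p + q)^3 is a perfect cube, so E-series; the 5-jet and mu = 8 give E_8.

Type E_8, Milnor number mu = 8.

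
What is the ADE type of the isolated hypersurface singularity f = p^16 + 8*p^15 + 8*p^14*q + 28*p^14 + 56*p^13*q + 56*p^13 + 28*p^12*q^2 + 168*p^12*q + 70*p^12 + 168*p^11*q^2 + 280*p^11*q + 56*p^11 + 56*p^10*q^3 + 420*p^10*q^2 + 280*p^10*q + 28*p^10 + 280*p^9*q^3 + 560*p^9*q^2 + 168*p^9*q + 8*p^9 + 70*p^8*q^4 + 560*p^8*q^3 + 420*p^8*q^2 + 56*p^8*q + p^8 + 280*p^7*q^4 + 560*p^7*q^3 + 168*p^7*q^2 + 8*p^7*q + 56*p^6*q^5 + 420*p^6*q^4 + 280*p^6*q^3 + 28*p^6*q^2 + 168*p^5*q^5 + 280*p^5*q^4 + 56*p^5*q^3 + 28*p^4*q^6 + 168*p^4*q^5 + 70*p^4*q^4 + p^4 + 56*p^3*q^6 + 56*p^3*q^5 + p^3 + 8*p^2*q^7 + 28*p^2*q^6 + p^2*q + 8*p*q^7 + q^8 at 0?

D_{9}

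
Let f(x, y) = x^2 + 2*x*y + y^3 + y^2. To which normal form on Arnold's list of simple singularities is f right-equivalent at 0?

The Hessian of f at 0 is [[2, 2], [2, 2]] with rank 1, so corank 1. A Groebner basis of the Jacobian ideal J(f) in C{x,y} is {y^2, x + y}; counting standard monomials gives mu = 2. Corank 1: A-series; mu = 2 gives A_2.

A_2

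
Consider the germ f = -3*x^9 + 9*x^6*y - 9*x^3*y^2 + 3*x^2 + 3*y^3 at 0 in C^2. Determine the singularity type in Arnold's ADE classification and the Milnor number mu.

Type A_{2}, Milnor number mu = 2.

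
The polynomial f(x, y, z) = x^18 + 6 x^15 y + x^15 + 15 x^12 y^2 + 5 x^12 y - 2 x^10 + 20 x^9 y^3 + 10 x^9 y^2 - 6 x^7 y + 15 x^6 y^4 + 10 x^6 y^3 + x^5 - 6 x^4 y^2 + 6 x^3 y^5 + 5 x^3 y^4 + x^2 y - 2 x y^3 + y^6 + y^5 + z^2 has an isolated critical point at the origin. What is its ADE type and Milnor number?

Type D_7, Milnor number mu = 7.

The Hessian of f at 0 is [[0, 0, 0], [0, 0, 0], [0, 0, 2]] with rank 1, so corank 2. A Groebner basis of the Jacobian ideal J(f) in C{x,y,z} is {x^3, x^2*y + x^2/6 - x*y^2/6, -x*y + y^3, z}; counting standard monomials gives mu = 7. Corank 2; j^3 = x^2*y has shape L^2 M (L != M), so D-series; mu = 7 gives D_7.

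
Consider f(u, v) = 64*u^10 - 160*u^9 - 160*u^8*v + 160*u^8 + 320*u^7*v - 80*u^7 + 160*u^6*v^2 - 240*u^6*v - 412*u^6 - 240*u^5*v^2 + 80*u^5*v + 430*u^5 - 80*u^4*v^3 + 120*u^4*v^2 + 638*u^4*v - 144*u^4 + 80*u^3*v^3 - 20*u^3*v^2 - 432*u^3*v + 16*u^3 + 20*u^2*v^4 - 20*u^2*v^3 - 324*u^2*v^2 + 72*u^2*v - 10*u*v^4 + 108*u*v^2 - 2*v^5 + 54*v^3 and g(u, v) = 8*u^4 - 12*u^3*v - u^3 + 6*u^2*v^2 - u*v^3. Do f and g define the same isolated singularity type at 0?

No.

The Hessian of f at 0 is [[0, 0], [0, 0]] with rank 0, so corank 2. A Groebner basis of the Jacobian ideal J(f) in C{u,v} is {-11*u^2/486 + u*v^3 + 11*u*v^2/36 - 11*u*v/162 + 11*v^3/24 - 11*v^2/216, 4*u^2/243 - 2*u*v^2/9 + 4*u*v/81 + v^4 - v^3/3 + v^2/27, u^3 - u^2/8 - 81*u*v^2/16 - 3*u*v/8 - 135*v^3/32 - 9*v^2/32, u^2*v + u^2/36 + 21*u*v^2/8 + u*v/12 + 27*v^3/16 + v^2/16}; counting standard monomials gives mu = 8. Corank 2; j^3 = 2*(2*u + 3*v)^3 is a perfect cube, so E-series; the 5-jet and mu = 8 give E_8. The Hessian of g at 0 is [[0, 0], [0, 0]] with rank 0, so corank 2. A Groebner basis of the Jacobian ideal J(g) in C{u,v} is {3*u^2/4 + v^4 + v^3/4, u^3, u^2*v - u^2/4 - v^3/12, -u^2 + u*v^2 - v^3/3}; counting standard monomials gives mu = 7. Corank 2; j^3 = -u^3 is a perfect cube, so E-series; the 4-jet and mu = 7 give E_7. f is E_8 but g is E_7, hence not right-equivalent.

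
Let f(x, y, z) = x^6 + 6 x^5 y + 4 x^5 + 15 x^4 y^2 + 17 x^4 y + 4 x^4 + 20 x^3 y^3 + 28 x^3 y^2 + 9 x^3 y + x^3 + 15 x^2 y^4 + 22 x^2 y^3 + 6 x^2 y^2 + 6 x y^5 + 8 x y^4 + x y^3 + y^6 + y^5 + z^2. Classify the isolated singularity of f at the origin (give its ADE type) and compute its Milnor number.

Type E_{7}, Milnor number mu = 7.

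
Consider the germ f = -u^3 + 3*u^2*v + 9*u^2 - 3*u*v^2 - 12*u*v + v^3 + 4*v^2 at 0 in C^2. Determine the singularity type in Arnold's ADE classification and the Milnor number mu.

Type A_{2}, Milnor number mu = 2.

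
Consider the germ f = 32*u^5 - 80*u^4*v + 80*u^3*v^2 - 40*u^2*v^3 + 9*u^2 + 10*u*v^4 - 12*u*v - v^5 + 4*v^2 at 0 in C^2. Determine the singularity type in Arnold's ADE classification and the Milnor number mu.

Type A_{4}, Milnor number mu = 4.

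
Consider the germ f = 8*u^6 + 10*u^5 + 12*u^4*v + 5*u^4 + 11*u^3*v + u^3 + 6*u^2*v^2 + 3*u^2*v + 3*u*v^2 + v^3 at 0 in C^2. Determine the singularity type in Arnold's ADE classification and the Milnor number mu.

Type E_{7}, Milnor number mu = 7.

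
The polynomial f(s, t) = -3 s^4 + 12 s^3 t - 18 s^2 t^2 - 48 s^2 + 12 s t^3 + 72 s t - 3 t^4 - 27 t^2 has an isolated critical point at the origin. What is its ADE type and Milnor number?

Type A3, Milnor number mu = 3.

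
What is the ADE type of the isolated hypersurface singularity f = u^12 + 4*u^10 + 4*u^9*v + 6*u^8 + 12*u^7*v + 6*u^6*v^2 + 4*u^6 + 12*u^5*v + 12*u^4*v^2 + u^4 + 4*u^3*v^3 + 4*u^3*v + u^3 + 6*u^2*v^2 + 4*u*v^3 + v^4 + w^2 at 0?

E6

The Hessian of f at 0 is [[0, 0, 0], [0, 0, 0], [0, 0, 2]] with rank 1, so corank 2. A Groebner basis of the Jacobian ideal J(f) in C{u,v,w} is {v^4, u*v^2 + v^3/3, u^2, w}; counting standard monomials gives mu = 6. Corank 2; j^3 = u^3 is a perfect cube, so E-series; the 4-jet and mu = 6 give E_6.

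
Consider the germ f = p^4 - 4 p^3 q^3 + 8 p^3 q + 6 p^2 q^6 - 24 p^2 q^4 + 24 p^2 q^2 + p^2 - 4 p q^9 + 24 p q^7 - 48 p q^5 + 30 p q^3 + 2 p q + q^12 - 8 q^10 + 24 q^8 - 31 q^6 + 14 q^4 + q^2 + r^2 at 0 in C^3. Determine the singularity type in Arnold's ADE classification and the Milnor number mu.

Type A_3, Milnor number mu = 3.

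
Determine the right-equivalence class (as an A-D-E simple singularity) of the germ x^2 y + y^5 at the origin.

D_6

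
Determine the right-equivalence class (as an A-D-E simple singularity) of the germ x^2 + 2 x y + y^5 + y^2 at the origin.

A4

The Hessian of f at 0 has rank 1. Corank 1: A-series; mu = 4 gives A_4.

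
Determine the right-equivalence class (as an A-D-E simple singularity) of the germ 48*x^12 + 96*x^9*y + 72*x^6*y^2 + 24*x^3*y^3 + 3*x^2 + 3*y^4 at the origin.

A_3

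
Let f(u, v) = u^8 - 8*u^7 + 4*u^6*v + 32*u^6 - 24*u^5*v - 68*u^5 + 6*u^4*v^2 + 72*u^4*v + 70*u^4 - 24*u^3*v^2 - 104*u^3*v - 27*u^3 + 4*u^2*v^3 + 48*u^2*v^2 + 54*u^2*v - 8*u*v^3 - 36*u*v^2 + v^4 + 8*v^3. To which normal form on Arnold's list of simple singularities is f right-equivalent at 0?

The Hessian of f at 0 has rank 0. Corank 2; j^3 = -(3*u - 2*v)^3 is a perfect cube, so E-series; the 4-jet and mu = 6 give E_6.

E_6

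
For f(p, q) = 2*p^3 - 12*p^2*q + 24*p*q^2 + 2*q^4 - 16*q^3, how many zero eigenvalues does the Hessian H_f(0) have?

2

Hessian at 0 has rank 0.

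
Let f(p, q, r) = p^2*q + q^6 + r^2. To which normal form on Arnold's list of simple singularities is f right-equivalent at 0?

D_{7}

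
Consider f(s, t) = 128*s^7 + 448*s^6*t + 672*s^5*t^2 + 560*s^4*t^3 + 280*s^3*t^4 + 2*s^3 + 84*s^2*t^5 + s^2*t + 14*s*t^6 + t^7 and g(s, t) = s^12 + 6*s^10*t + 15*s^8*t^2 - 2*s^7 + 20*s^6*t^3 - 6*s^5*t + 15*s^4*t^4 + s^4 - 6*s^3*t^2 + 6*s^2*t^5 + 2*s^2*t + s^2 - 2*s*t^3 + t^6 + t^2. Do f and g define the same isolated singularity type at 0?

No.

The Hessian of f at 0 has rank 0. Corank 2; j^3 = s^2*(2*s + t) has shape L^2 M (L != M), so D-series; mu = 8 gives D_8. The Hessian of g at 0 has rank 2. Corank 0: nondegenerate Morse point, so A_1. f is D_8 but g is A_1, hence not right-equivalent.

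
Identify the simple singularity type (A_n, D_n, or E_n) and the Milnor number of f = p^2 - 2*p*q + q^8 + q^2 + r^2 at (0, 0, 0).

Type A7, Milnor number mu = 7.

The Hessian of f at 0 is [[2, -2, 0], [-2, 2, 0], [0, 0, 2]] with rank 2, so corank 1. A Groebner basis of the Jacobian ideal J(f) in C{p,q,r} is {q^7, p - q, r}; counting standard monomials gives mu = 7. Corank 1: A-series; mu = 7 gives A_7.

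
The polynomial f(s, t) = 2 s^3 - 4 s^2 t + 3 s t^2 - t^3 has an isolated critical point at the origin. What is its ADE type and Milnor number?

The Hessian of f at 0 has rank 0. Corank 2; j^3 = (s - t)*(2*s^2 - 2*s*t + t^2) splits into three distinct lines over C (the quadratic factor has nonzero discriminant), so D_4.

Type D4, Milnor number mu = 4.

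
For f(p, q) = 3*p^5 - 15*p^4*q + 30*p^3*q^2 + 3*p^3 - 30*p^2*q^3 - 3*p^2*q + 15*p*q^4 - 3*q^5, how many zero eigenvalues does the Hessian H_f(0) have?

2

Hessian at 0 has rank 0.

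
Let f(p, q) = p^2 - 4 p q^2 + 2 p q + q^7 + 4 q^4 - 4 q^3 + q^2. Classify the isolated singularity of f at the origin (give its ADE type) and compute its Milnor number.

The Hessian of f at 0 has rank 1. Corank 1: A-series; mu = 6 gives A_6.

Type A_{6}, Milnor number mu = 6.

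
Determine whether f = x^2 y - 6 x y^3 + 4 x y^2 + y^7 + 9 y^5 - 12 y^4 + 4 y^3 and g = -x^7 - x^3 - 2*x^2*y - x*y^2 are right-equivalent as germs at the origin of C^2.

The Hessian of f at 0 has rank 0. Corank 2; j^3 = y*(x + 2*y)^2 has shape L^2 M (L != M), so D-series; mu = 8 gives D_8. The Hessian of g at 0 has rank 0. Corank 2; j^3 = -x*(x + y)^2 has shape L^2 M (L != M), so D-series; mu = 8 gives D_8. Both have type D_8, hence right-equivalent.

Yes.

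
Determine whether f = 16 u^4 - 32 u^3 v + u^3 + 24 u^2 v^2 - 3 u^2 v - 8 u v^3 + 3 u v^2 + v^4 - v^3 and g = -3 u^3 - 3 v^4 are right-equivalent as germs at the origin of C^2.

Yes.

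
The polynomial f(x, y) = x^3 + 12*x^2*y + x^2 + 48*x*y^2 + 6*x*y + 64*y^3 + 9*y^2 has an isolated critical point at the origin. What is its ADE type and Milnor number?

Type A2, Milnor number mu = 2.

The Hessian of f at 0 has rank 1. Corank 1: A-series; mu = 2 gives A_2.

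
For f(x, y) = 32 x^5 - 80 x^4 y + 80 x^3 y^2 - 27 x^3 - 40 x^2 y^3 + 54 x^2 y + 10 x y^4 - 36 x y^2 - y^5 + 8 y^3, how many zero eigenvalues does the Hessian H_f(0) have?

The Hessian at 0 is [[0, 0], [0, 0]] of rank 0; hence corank 2.

2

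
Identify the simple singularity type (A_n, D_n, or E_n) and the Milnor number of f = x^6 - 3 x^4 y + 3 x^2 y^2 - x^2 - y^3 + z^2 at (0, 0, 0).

The Hessian of f at 0 has rank 2. Corank 1: A-series; mu = 2 gives A_2.

Type A_2, Milnor number mu = 2.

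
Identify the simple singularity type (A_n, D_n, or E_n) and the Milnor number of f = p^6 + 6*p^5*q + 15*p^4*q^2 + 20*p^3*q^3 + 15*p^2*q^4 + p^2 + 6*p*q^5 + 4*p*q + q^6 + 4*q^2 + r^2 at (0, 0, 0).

Type A_{5}, Milnor number mu = 5.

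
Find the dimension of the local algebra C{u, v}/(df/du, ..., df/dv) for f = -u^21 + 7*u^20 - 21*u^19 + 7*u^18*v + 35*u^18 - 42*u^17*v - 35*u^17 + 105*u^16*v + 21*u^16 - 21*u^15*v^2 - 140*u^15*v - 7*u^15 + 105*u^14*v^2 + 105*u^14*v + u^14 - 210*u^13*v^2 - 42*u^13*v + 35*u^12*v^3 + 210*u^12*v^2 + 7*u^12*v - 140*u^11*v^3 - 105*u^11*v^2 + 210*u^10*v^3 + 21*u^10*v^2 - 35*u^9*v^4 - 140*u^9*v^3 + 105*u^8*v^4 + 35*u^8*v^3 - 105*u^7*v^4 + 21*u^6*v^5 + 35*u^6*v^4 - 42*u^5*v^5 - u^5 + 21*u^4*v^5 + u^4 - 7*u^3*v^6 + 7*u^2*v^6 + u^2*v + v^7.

8

The Hessian of f at 0 has rank 0. Corank 2; j^3 = u^2*v has shape L^2 M (L != M), so D-series; mu = 8 gives D_8.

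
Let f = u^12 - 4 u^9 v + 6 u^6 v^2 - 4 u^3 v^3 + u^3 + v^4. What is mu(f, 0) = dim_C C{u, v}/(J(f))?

The Hessian of f at 0 has rank 0. Corank 2; j^3 = u^3 is a perfect cube, so E-series; the 4-jet and mu = 6 give E_6.

6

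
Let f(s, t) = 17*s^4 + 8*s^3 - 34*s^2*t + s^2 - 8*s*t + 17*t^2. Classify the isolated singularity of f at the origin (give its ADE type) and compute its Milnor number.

Type A_{1}, Milnor number mu = 1.

The Hessian of f at 0 is [[2, -8], [-8, 34]] with rank 2, so corank 0. A Groebner basis of the Jacobian ideal J(f) in C{s,t} is {s, t}; counting standard monomials gives mu = 1. Corank 0: nondegenerate Morse point, so A_1.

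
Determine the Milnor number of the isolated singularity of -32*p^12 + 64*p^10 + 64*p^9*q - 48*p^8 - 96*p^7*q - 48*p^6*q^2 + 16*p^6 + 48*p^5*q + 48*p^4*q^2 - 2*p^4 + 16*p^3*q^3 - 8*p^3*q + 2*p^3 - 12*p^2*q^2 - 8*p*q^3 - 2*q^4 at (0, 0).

6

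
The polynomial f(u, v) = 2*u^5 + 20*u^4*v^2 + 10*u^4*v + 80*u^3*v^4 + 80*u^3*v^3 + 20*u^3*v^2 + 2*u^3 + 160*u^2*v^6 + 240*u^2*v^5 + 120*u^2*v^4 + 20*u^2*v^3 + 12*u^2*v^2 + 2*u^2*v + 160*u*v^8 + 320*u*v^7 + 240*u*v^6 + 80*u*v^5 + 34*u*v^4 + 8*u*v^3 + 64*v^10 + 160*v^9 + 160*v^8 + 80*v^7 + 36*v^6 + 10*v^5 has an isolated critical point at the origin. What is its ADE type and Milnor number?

Type D6, Milnor number mu = 6.

The Hessian of f at 0 has rank 0. Corank 2; j^3 = 2*u^2*(u + v) has shape L^2 M (L != M), so D-series; mu = 6 gives D_6.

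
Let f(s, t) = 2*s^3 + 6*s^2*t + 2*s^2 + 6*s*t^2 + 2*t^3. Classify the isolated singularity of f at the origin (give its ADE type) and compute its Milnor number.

Type A_2, Milnor number mu = 2.

The Hessian of f at 0 has rank 1. Corank 1: A-series; mu = 2 gives A_2.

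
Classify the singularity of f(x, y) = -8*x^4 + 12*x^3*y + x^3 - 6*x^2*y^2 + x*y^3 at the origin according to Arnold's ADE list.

The Hessian of f at 0 is [[0, 0], [0, 0]] with rank 0, so corank 2. A Groebner basis of the Jacobian ideal J(f) in C{x,y} is {3*x^2/4 + y^4 + y^3/4, x^3, x^2*y - x^2/4 - y^3/12, -x^2 + x*y^2 - y^3/3}; counting standard monomials gives mu = 7. Corank 2; j^3 = x^3 is a perfect cube, so E-series; the 4-jet and mu = 7 give E_7.

E_{7}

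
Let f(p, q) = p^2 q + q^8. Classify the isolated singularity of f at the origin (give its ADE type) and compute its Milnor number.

Type D9, Milnor number mu = 9.

The Hessian of f at 0 is [[0, 0], [0, 0]] with rank 0, so corank 2. A Groebner basis of the Jacobian ideal J(f) in C{p,q} is {p^2/8 + q^7, p^3, p*q}; counting standard monomials gives mu = 9. Corank 2; j^3 = p^2*q has shape L^2 M (L != M), so D-series; mu = 9 gives D_9.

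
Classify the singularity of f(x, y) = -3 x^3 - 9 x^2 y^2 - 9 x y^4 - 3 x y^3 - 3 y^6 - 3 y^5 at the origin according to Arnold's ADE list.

E_{7}

The Hessian of f at 0 has rank 0. Corank 2; j^3 = -3*x^3 is a perfect cube, so E-series; the 4-jet and mu = 7 give E_7.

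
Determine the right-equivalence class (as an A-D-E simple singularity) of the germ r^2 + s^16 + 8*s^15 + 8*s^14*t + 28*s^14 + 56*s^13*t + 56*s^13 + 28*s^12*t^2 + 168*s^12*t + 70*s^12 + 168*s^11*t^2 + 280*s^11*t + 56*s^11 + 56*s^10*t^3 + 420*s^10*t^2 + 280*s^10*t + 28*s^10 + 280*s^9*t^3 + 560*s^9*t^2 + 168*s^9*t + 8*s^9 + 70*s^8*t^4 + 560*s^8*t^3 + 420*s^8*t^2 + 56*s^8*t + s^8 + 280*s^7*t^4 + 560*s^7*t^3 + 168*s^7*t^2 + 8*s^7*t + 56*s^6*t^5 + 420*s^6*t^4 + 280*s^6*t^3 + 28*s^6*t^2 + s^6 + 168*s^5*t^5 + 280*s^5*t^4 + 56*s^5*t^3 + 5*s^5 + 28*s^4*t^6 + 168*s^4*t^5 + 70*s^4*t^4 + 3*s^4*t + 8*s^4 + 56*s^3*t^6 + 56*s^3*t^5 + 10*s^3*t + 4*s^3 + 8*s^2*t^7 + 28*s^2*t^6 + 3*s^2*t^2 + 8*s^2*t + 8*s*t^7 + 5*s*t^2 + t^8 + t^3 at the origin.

D9

The Hessian of f at 0 is [[0, 0, 0], [0, 0, 0], [0, 0, 2]] with rank 1, so corank 2. A Groebner basis of the Jacobian ideal J(f) in C{s,t,r} is {s^2*t^2 + 2*s*t^2 + t^3, -129*s^2*t/8 + 32*s^2 + s*t^3 - 24*s*t^2 + 191*s*t/4 - 6*t^3 + 127*t^2/8, 81*s^2*t - 192*s^2 + 112*s*t^2 - 286*s*t + t^4 + 24*t^3 - 95*t^2, s^3 + s^2*t + 2*s^2 + 3*s*t + t^2, r}; counting standard monomials gives mu = 9. Corank 2; j^3 = (s + t)*(2*s + t)^2 has shape L^2 M (L != M), so D-series; mu = 9 gives D_9.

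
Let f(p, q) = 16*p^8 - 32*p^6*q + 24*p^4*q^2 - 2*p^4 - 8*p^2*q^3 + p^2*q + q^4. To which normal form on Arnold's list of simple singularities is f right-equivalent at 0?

D_5

The Hessian of f at 0 is [[0, 0], [0, 0]] with rank 0, so corank 2. A Groebner basis of the Jacobian ideal J(f) in C{p,q} is {p^3, p^2/4 + q^3, p*q}; counting standard monomials gives mu = 5. Corank 2; j^3 = p^2*q has shape L^2 M (L != M), so D-series; mu = 5 gives D_5.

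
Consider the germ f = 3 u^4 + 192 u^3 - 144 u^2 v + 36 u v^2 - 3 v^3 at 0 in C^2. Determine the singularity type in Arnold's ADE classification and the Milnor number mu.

Type E_{6}, Milnor number mu = 6.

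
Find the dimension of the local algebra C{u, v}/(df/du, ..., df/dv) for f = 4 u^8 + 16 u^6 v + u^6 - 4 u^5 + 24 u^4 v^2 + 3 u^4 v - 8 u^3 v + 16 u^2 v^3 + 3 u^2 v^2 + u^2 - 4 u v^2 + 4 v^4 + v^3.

2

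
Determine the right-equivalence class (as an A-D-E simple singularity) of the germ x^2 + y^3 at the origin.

A_{2}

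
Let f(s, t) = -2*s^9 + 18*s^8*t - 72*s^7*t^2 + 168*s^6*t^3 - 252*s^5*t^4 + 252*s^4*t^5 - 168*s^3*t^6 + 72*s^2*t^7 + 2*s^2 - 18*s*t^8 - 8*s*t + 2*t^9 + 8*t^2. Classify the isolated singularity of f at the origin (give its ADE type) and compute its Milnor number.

Type A8, Milnor number mu = 8.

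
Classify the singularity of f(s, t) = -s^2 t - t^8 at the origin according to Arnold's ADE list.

D9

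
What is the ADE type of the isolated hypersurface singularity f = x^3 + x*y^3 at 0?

The Hessian of f at 0 is [[0, 0], [0, 0]] with rank 0, so corank 2. A Groebner basis of the Jacobian ideal J(f) in C{x,y} is {x^3, x*y^2, 3*x^2 + y^3}; counting standard monomials gives mu = 7. Corank 2; j^3 = x^3 is a perfect cube, so E-series; the 4-jet and mu = 7 give E_7.

E7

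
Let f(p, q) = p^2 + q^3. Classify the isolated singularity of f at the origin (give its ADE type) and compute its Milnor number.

Type A2, Milnor number mu = 2.

The Hessian of f at 0 has rank 1. Corank 1: A-series; mu = 2 gives A_2.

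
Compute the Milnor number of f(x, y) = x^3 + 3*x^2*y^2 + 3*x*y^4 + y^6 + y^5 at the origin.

The Hessian of f at 0 has rank 0. Corank 2; j^3 = x^3 is a perfect cube, so E-series; the 5-jet and mu = 8 give E_8.

8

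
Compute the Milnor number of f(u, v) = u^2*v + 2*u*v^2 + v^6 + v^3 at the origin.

7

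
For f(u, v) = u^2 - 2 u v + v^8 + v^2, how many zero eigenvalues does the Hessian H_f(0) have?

1

Hessian at 0 has rank 1.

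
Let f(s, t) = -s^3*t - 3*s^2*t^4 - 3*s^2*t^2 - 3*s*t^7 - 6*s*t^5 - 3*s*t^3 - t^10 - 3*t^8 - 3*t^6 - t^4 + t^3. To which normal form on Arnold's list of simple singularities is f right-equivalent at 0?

E_{7}

The Hessian of f at 0 is [[0, 0], [0, 0]] with rank 0, so corank 2. A Groebner basis of the Jacobian ideal J(f) in C{s,t} is {s^3 - 3*s*t^2 - 3*t^2, s^2*t + 2*s*t^2, t^3}; counting standard monomials gives mu = 7. Corank 2; j^3 = t^3 is a perfect cube, so E-series; the 4-jet and mu = 7 give E_7.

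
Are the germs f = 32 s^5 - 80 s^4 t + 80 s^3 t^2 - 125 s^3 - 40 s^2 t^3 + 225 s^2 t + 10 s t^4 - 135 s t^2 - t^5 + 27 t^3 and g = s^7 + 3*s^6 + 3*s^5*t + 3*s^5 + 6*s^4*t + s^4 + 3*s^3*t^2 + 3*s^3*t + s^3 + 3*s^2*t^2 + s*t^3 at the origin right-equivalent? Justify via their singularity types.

No.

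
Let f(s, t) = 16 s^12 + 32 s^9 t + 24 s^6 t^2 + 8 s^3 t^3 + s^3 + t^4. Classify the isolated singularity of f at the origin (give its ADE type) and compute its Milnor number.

The Hessian of f at 0 is [[0, 0], [0, 0]] with rank 0, so corank 2. A Groebner basis of the Jacobian ideal J(f) in C{s,t} is {t^3, s^2}; counting standard monomials gives mu = 6. Corank 2; j^3 = s^3 is a perfect cube, so E-series; the 4-jet and mu = 6 give E_6.

Type E_6, Milnor number mu = 6.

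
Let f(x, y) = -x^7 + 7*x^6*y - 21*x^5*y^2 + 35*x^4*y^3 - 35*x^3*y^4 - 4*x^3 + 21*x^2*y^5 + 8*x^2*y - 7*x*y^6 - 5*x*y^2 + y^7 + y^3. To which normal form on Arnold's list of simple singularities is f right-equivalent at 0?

The Hessian of f at 0 has rank 0. Corank 2; j^3 = -(x - y)*(2*x - y)^2 has shape L^2 M (L != M), so D-series; mu = 8 gives D_8.

D_{8}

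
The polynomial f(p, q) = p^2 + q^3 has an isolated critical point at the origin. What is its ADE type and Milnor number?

Type A_{2}, Milnor number mu = 2.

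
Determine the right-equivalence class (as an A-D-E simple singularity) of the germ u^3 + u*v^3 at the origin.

The Hessian of f at 0 has rank 0. Corank 2; j^3 = u^3 is a perfect cube, so E-series; the 4-jet and mu = 7 give E_7.

E_7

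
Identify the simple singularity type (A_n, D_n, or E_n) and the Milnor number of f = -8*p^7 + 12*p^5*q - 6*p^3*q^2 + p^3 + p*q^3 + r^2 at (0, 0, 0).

The Hessian of f at 0 has rank 1. Corank 2; j^3 = p^3 is a perfect cube, so E-series; the 4-jet and mu = 7 give E_7.

Type E7, Milnor number mu = 7.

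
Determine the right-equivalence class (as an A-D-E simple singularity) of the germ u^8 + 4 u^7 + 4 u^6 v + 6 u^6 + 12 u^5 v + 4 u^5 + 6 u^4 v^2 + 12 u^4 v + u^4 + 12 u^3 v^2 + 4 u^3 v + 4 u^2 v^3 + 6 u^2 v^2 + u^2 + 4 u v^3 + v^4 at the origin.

A3

The Hessian of f at 0 is [[2, 0], [0, 0]] with rank 1, so corank 1. A Groebner basis of the Jacobian ideal J(f) in C{u,v} is {v^3, u}; counting standard monomials gives mu = 3. Corank 1: A-series; mu = 3 gives A_3.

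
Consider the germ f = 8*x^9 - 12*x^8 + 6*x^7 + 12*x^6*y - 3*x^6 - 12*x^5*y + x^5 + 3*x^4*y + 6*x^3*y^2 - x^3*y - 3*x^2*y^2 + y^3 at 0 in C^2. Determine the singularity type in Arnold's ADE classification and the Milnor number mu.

The Hessian of f at 0 is [[0, 0], [0, 0]] with rank 0, so corank 2. A Groebner basis of the Jacobian ideal J(f) in C{x,y} is {x^3 + 9*x*y^2 - 3*y^2, x^2*y - 3*x*y^2, y^3}; counting standard monomials gives mu = 7. Corank 2; j^3 = y^3 is a perfect cube, so E-series; the 4-jet and mu = 7 give E_7.

Type E_7, Milnor number mu = 7.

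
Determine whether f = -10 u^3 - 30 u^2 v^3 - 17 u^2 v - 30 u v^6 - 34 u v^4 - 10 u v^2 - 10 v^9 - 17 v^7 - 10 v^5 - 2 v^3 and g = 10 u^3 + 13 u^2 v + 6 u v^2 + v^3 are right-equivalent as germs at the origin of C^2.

Yes.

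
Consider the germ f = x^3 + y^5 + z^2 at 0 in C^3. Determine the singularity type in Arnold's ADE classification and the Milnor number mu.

Type E_8, Milnor number mu = 8.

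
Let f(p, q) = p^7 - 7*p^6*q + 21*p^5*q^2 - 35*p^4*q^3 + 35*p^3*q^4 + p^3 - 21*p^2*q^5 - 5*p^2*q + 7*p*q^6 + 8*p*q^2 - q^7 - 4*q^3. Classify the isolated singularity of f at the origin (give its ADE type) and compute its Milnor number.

The Hessian of f at 0 is [[0, 0], [0, 0]] with rank 0, so corank 2. A Groebner basis of the Jacobian ideal J(f) in C{p,q} is {-p*q/7 + q^6 + 2*q^2/7, p*q^2 - 2*q^3, p^2 - 3*p*q + 2*q^2}; counting standard monomials gives mu = 8. Corank 2; j^3 = (p - 2*q)^2*(p - q) has shape L^2 M (L != M), so D-series; mu = 8 gives D_8.

Type D8, Milnor number mu = 8.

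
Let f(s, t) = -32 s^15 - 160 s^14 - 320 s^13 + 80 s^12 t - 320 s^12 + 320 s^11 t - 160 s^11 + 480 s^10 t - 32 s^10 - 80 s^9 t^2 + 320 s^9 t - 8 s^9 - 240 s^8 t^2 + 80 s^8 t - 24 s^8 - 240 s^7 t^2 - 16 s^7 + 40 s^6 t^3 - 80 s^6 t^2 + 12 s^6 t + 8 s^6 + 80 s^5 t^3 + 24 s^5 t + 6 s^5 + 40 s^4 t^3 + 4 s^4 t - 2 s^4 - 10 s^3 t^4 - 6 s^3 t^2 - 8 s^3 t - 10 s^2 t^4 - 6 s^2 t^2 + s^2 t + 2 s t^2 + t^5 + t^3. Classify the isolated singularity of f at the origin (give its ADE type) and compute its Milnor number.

Type D6, Milnor number mu = 6.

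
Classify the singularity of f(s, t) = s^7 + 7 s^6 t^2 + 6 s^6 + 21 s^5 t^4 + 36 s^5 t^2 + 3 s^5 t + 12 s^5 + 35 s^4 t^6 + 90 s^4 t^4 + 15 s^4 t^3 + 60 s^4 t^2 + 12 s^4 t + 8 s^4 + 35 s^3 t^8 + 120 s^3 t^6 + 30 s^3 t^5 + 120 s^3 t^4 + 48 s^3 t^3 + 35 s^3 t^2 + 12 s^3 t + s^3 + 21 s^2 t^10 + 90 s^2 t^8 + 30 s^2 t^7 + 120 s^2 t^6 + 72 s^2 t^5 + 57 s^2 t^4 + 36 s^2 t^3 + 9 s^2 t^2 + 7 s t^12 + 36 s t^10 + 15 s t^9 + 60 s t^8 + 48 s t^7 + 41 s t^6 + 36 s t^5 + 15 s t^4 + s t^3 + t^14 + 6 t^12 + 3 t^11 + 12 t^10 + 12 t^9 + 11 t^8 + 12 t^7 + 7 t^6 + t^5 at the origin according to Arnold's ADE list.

E7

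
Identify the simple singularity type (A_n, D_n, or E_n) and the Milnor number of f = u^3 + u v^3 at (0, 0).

The Hessian of f at 0 is [[0, 0], [0, 0]] with rank 0, so corank 2. A Groebner basis of the Jacobian ideal J(f) in C{u,v} is {u^3, u*v^2, 3*u^2 + v^3}; counting standard monomials gives mu = 7. Corank 2; j^3 = u^3 is a perfect cube, so E-series; the 4-jet and mu = 7 give E_7.

Type E7, Milnor number mu = 7.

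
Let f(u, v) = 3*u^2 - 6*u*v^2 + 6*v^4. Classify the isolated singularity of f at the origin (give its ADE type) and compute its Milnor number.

The Hessian of f at 0 is [[6, 0], [0, 0]] with rank 1, so corank 1. A Groebner basis of the Jacobian ideal J(f) in C{u,v} is {u^2, u*v, -u + v^2}; counting standard monomials gives mu = 3. Corank 1: A-series; mu = 3 gives A_3.

Type A_3, Milnor number mu = 3.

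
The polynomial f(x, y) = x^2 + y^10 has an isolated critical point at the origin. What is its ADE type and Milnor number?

The Hessian of f at 0 has rank 1. Corank 1: A-series; mu = 9 gives A_9.

Type A_9, Milnor number mu = 9.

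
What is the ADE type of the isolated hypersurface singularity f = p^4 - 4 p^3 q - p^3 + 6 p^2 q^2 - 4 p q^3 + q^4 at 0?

E6

The Hessian of f at 0 is [[0, 0], [0, 0]] with rank 0, so corank 2. A Groebner basis of the Jacobian ideal J(f) in C{p,q} is {q^4, p*q^2 - q^3/3, p^2}; counting standard monomials gives mu = 6. Corank 2; j^3 = -p^3 is a perfect cube, so E-series; the 4-jet and mu = 6 give E_6.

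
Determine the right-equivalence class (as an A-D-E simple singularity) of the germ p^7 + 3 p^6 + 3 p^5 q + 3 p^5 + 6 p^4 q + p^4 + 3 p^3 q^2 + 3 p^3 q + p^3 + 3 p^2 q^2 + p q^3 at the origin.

E_{7}

The Hessian of f at 0 has rank 0. Corank 2; j^3 = p^3 is a perfect cube, so E-series; the 4-jet and mu = 7 give E_7.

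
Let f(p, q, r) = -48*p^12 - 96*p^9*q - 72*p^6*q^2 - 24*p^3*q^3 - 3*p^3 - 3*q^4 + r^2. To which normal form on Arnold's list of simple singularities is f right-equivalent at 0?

E_{6}

The Hessian of f at 0 is [[0, 0, 0], [0, 0, 0], [0, 0, 2]] with rank 1, so corank 2. A Groebner basis of the Jacobian ideal J(f) in C{p,q,r} is {q^3, p^2, r}; counting standard monomials gives mu = 6. Corank 2; j^3 = -3*p^3 is a perfect cube, so E-series; the 4-jet and mu = 6 give E_6.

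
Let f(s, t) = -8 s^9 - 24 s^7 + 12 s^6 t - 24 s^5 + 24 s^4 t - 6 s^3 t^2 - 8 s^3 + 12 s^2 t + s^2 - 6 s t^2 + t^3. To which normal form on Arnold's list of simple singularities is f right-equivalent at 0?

The Hessian of f at 0 has rank 1. Corank 1: A-series; mu = 2 gives A_2.

A_{2}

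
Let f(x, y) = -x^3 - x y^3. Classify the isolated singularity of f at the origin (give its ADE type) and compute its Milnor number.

Type E_7, Milnor number mu = 7.

The Hessian of f at 0 is [[0, 0], [0, 0]] with rank 0, so corank 2. A Groebner basis of the Jacobian ideal J(f) in C{x,y} is {x^3, x*y^2, 3*x^2 + y^3}; counting standard monomials gives mu = 7. Corank 2; j^3 = -x^3 is a perfect cube, so E-series; the 4-jet and mu = 7 give E_7.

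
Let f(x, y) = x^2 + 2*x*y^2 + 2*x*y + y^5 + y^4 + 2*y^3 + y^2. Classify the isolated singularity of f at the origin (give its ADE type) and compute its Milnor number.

The Hessian of f at 0 has rank 1. Corank 1: A-series; mu = 4 gives A_4.

Type A4, Milnor number mu = 4.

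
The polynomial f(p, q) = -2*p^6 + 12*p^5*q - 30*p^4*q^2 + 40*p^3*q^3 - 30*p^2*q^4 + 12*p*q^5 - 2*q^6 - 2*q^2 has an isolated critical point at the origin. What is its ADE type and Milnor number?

Type A_{5}, Milnor number mu = 5.

The Hessian of f at 0 has rank 1. Corank 1: A-series; mu = 5 gives A_5.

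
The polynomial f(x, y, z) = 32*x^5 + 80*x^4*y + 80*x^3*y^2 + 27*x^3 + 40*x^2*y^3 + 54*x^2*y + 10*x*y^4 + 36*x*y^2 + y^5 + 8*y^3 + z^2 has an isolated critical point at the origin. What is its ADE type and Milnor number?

Type E8, Milnor number mu = 8.

The Hessian of f at 0 is [[0, 0, 0], [0, 0, 0], [0, 0, 2]] with rank 1, so corank 2. A Groebner basis of the Jacobian ideal J(f) in C{x,y,z} is {y^5, x*y^3 + 5*y^4/8, x^2 + 4*x*y/3 + 4*y^2/9, z}; counting standard monomials gives mu = 8. Corank 2; j^3 = (3*x + 2*y)^3 is a perfect cube, so E-series; the 5-jet and mu = 8 give E_8.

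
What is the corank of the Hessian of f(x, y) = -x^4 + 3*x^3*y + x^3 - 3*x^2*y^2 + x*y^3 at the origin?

2

The Hessian at 0 is [[0, 0], [0, 0]] of rank 0; hence corank 2.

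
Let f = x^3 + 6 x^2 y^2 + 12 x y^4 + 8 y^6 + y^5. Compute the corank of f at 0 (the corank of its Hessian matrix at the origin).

Hessian at 0 has rank 0.

2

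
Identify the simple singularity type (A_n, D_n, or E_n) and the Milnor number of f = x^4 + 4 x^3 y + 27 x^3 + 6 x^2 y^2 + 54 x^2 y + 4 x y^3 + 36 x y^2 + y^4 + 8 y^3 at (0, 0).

Type E6, Milnor number mu = 6.

The Hessian of f at 0 has rank 0. Corank 2; j^3 = (3*x + 2*y)^3 is a perfect cube, so E-series; the 4-jet and mu = 6 give E_6.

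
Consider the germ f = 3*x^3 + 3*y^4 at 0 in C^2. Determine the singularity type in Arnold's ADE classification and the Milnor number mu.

The Hessian of f at 0 has rank 0. Corank 2; j^3 = 3*x^3 is a perfect cube, so E-series; the 4-jet and mu = 6 give E_6.

Type E6, Milnor number mu = 6.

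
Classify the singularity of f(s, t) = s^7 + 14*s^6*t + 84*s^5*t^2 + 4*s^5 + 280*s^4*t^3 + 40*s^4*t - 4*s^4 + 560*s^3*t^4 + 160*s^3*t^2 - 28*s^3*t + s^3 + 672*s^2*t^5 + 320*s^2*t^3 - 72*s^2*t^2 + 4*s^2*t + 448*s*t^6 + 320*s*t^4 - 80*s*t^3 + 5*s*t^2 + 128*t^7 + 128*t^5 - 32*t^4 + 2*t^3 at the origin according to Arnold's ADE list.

The Hessian of f at 0 has rank 0. Corank 2; j^3 = (s + t)^2*(s + 2*t) has shape L^2 M (L != M), so D-series; mu = 8 gives D_8.

D_{8}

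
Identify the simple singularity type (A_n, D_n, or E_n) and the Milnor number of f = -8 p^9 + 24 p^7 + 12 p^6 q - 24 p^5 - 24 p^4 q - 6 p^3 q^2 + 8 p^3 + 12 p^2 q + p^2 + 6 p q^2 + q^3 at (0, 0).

Type A_{2}, Milnor number mu = 2.

The Hessian of f at 0 has rank 1. Corank 1: A-series; mu = 2 gives A_2.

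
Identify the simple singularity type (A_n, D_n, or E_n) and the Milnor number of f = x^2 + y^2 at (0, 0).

Type A1, Milnor number mu = 1.

The Hessian of f at 0 has rank 2. Corank 0: nondegenerate Morse point, so A_1.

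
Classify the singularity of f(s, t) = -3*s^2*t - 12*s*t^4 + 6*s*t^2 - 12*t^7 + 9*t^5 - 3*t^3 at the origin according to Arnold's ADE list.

D_{6}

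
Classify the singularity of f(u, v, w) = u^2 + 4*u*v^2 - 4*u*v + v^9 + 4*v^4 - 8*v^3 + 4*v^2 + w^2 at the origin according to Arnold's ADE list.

The Hessian of f at 0 has rank 2. Corank 1: A-series; mu = 8 gives A_8.

A8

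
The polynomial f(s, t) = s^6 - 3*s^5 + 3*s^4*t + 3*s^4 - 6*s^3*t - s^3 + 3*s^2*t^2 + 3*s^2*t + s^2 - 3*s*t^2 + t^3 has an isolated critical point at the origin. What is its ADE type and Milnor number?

Type A_{2}, Milnor number mu = 2.

The Hessian of f at 0 has rank 1. Corank 1: A-series; mu = 2 gives A_2.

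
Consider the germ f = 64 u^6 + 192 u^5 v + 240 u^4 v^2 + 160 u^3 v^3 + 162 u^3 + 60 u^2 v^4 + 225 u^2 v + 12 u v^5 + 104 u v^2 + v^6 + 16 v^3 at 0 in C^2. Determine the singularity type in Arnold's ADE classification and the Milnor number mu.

Type D_{7}, Milnor number mu = 7.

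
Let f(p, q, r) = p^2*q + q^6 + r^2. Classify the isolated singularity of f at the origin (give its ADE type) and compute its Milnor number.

The Hessian of f at 0 has rank 1. Corank 2; j^3 = p^2*q has shape L^2 M (L != M), so D-series; mu = 7 gives D_7.

Type D_7, Milnor number mu = 7.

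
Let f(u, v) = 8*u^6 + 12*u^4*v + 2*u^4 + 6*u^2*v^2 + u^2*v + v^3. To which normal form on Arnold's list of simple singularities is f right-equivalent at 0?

The Hessian of f at 0 has rank 0. Corank 2; j^3 = v*(u^2 + v^2) splits into three distinct lines over C (the quadratic factor has nonzero discriminant), so D_4.

D4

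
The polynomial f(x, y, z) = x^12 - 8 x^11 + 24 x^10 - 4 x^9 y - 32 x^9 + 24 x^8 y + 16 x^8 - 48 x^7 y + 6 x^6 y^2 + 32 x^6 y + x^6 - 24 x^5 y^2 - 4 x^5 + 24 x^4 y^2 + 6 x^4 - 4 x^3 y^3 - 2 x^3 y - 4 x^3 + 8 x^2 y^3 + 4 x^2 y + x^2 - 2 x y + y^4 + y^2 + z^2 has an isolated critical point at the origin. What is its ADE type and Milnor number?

The Hessian of f at 0 has rank 2. Corank 1: A-series; mu = 3 gives A_3.

Type A_{3}, Milnor number mu = 3.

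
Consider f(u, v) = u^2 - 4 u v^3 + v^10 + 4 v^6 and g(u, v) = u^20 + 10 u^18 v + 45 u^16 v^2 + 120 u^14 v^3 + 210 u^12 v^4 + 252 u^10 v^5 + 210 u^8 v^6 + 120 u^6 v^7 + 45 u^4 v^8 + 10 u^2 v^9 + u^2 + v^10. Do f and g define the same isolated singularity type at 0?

Yes.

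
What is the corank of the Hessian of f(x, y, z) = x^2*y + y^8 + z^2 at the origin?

2

Hessian at 0 has rank 1.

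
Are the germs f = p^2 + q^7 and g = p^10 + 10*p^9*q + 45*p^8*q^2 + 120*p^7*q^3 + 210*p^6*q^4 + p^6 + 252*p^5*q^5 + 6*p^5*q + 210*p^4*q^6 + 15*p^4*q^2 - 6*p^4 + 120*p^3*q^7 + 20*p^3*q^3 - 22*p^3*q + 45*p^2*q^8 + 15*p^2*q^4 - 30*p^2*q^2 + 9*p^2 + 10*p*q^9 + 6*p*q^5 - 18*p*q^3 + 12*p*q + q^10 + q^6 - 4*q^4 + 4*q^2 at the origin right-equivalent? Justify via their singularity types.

The Hessian of f at 0 is [[2, 0], [0, 0]] with rank 1, so corank 1. A Groebner basis of the Jacobian ideal J(f) in C{p,q} is {q^6, p}; counting standard monomials gives mu = 6. Corank 1: A-series; mu = 6 gives A_6. The Hessian of g at 0 is [[18, 12], [12, 8]] with rank 1, so corank 1. A Groebner basis of the Jacobian ideal J(g) in C{p,q} is {-324*p*q^2 + 2187*p + q^5 - 243*q^3 + 1458*q, 81*p^2/2 + p*q^3 + 81*p*q/2 + 5*q^4/6 + 9*q^2, p^3 - 2*p*q^2 + 6*p - 10*q^3/9 + 4*q, p^2*q + 5*p*q^2/3 - 3*p + 19*q^3/27 - 2*q}; counting standard monomials gives mu = 9. Corank 1: A-series; mu = 9 gives A_9. f is A_6 but g is A_9, hence not right-equivalent.

No.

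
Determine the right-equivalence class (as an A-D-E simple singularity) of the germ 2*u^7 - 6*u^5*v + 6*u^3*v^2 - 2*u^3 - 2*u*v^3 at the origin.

The Hessian of f at 0 has rank 0. Corank 2; j^3 = -2*u^3 is a perfect cube, so E-series; the 4-jet and mu = 7 give E_7.

E7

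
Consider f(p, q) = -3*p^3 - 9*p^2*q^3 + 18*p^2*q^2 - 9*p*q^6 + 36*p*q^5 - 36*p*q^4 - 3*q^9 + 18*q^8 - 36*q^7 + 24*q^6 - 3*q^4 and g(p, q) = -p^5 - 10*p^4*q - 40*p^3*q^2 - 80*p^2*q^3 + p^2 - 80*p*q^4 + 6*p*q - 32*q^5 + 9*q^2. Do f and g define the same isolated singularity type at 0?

No.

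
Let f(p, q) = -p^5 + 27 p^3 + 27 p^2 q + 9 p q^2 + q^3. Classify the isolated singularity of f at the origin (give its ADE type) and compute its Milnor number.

Type E_{8}, Milnor number mu = 8.

The Hessian of f at 0 is [[0, 0], [0, 0]] with rank 0, so corank 2. A Groebner basis of the Jacobian ideal J(f) in C{p,q} is {q^5, p*q^3 + q^4/4, p^2 + 2*p*q/3 + q^2/9}; counting standard monomials gives mu = 8. Corank 2; j^3 = (3*p + q)^3 is a perfect cube, so E-series; the 5-jet and mu = 8 give E_8.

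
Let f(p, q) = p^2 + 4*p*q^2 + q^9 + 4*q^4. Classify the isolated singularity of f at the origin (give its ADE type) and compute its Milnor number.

The Hessian of f at 0 has rank 1. Corank 1: A-series; mu = 8 gives A_8.

Type A_8, Milnor number mu = 8.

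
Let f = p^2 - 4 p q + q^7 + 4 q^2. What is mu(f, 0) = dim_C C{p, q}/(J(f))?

6

The Hessian of f at 0 is [[2, -4], [-4, 8]] with rank 1, so corank 1. A Groebner basis of the Jacobian ideal J(f) in C{p,q} is {q^6, p - 2*q}; counting standard monomials gives mu = 6. Corank 1: A-series; mu = 6 gives A_6.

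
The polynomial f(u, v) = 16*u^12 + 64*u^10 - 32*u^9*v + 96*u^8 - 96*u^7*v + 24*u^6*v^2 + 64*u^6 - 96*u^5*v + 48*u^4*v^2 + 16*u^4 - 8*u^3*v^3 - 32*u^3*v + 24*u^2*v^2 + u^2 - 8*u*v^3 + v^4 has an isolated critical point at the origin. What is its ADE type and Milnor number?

Type A3, Milnor number mu = 3.

The Hessian of f at 0 is [[2, 0], [0, 0]] with rank 1, so corank 1. A Groebner basis of the Jacobian ideal J(f) in C{u,v} is {v^3, u}; counting standard monomials gives mu = 3. Corank 1: A-series; mu = 3 gives A_3.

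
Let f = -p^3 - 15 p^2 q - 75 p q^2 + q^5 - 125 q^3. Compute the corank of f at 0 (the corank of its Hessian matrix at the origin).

The Hessian at 0 is [[0, 0], [0, 0]] of rank 0; hence corank 2.

2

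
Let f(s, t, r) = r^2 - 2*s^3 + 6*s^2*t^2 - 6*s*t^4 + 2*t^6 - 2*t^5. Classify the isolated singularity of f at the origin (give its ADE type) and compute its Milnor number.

The Hessian of f at 0 is [[0, 0, 0], [0, 0, 0], [0, 0, 2]] with rank 1, so corank 2. A Groebner basis of the Jacobian ideal J(f) in C{s,t,r} is {t^4, s^3, -s^2/2 + s*t^2, r}; counting standard monomials gives mu = 8. Corank 2; j^3 = -2*s^3 is a perfect cube, so E-series; the 5-jet and mu = 8 give E_8.

Type E_8, Milnor number mu = 8.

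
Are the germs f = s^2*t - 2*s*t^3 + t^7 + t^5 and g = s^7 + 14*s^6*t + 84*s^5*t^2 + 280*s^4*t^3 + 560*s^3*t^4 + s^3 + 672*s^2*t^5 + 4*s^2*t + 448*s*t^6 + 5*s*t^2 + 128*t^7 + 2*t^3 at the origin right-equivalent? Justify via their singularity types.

The Hessian of f at 0 is [[0, 0], [0, 0]] with rank 0, so corank 2. A Groebner basis of the Jacobian ideal J(f) in C{s,t} is {s^2*t^2 + s^2/7 - s*t^2/7, s^3 + s^2/7 - s*t^2/7, -s*t + t^3}; counting standard monomials gives mu = 8. Corank 2; j^3 = s^2*t has shape L^2 M (L != M), so D-series; mu = 8 gives D_8. The Hessian of g at 0 is [[0, 0], [0, 0]] with rank 0, so corank 2. A Groebner basis of the Jacobian ideal J(g) in C{s,t} is {-s*t/7 + t^6 - t^2/7, s*t^2 + t^3, s^2 + 3*s*t + 2*t^2}; counting standard monomials gives mu = 8. Corank 2; j^3 = (s + t)^2*(s + 2*t) has shape L^2 M (L != M), so D-series; mu = 8 gives D_8. Both have type D_8, hence right-equivalent.

Yes.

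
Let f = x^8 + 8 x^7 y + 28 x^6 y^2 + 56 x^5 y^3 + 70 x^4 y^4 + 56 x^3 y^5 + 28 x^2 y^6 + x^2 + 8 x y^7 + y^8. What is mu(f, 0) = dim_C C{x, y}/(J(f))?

The Hessian of f at 0 is [[2, 0], [0, 0]] with rank 1, so corank 1. A Groebner basis of the Jacobian ideal J(f) in C{x,y} is {y^7, x}; counting standard monomials gives mu = 7. Corank 1: A-series; mu = 7 gives A_7.

7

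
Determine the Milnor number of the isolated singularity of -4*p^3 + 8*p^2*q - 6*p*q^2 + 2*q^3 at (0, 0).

4

The Hessian of f at 0 has rank 0. Corank 2; j^3 = -2*(p - q)*(2*p^2 - 2*p*q + q^2) splits into three distinct lines over C (the quadratic factor has nonzero discriminant), so D_4.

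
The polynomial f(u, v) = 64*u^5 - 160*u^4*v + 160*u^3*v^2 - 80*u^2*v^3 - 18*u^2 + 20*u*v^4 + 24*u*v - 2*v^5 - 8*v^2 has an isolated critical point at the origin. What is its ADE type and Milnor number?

Type A4, Milnor number mu = 4.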